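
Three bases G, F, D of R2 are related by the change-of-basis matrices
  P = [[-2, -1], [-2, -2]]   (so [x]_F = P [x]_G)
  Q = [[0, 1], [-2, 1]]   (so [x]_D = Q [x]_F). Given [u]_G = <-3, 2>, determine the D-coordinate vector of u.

First [u]_F = P [u]_G = <4, 2>.
Then [u]_D = Q [u]_F = <2, -6>.

<2, -6>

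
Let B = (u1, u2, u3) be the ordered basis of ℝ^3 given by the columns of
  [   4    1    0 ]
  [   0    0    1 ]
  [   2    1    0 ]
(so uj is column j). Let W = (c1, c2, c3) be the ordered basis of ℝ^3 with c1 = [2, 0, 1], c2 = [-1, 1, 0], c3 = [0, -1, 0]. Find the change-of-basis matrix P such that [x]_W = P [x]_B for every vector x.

[[2, 1, 0], [0, 1, 0], [0, 1, -1]]

Let M have columns uj and N have columns cj. Then for every x, N [x]_W = x = M [x]_B, so P = N^(-1) M.
Since det N = 1, N^(-1) has integer entries; multiplying gives P = [[2, 1, 0], [0, 1, 0], [0, 1, -1]].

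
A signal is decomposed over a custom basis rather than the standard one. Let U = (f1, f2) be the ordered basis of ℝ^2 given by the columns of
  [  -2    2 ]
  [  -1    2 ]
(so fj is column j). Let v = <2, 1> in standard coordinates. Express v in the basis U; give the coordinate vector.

Write v = c_1 f1 + c_2 f2 and solve for the c_i.
System: -2c_1 + 2c_2 = 2, -c_1 + 2c_2 = 1; solving gives c_1 = -1, c_2 = 0.
Check: -f1 + 0·f2 = <2, 1>.

<-1, 0>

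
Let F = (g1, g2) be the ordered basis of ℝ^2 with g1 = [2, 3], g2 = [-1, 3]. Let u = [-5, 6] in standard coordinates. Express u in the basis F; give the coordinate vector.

[-1, 3]

[u]_F is the unique c with M c = u, where M has columns g1, g2.
System: 2c_1 - c_2 = -5, 3c_1 + 3c_2 = 6; solving gives c_1 = -1, c_2 = 3.
Check: -g1 + 3g2 = [-5, 6].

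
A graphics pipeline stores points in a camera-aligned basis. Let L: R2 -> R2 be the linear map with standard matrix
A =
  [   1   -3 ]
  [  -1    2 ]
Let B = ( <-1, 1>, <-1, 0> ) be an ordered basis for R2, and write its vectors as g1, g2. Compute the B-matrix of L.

[[3, 1], [1, 0]]

Let P have columns g1, g2. Then [L]_B = P^(-1) A P.
Here det P = 1, so P^(-1) is integer; computing A P first and then P^(-1)(A P) gives [[3, 1], [1, 0]].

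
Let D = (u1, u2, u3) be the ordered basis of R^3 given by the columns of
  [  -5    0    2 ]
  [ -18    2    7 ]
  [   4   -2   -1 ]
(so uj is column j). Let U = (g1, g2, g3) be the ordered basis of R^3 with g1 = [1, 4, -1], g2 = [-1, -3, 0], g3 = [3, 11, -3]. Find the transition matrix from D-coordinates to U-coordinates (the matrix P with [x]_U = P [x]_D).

[[-1, 2, 1], [1, 2, -1], [-1, 0, 0]]

Column j of P is [uj]_U, since P maps D-coordinates to U-coordinates.
Expressing u1 in U: u1 = -g1 + g2 - g3, so column 1 of P is [-1, 1, -1].
Doing the same for each uj gives P = [[-1, 2, 1], [1, 2, -1], [-1, 0, 0]].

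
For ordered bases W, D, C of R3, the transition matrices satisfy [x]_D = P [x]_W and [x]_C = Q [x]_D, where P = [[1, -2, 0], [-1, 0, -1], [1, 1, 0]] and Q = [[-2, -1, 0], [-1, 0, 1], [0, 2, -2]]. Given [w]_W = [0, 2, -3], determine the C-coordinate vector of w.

[5, 6, 2]

First [w]_D = P [w]_W = [-4, 3, 2].
Then [w]_C = Q [w]_D = [5, 6, 2].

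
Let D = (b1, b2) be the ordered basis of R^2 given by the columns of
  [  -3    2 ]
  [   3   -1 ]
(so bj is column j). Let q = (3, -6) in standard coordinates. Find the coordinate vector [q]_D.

We seek scalars with c_1 b1 + c_2 b2 = q; equivalently solve M c = q where the columns of M are b1, b2.
System: -3c_1 + 2c_2 = 3, 3c_1 - c_2 = -6; solving gives c_1 = -3, c_2 = -3.
Check: -3b1 - 3b2 = (3, -6).

(-3, -3)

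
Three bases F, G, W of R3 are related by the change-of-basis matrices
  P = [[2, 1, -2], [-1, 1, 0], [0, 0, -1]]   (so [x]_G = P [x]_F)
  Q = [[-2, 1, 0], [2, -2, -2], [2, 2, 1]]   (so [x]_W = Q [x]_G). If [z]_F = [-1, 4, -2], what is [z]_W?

Composing the changes, [z]_W = Q P [z]_F.
Q P = [[-5, -1, 4], [6, 0, -2], [2, 4, -5]]; applying this to [-1, 4, -2] gives [-7, -2, 24].

[-7, -2, 24]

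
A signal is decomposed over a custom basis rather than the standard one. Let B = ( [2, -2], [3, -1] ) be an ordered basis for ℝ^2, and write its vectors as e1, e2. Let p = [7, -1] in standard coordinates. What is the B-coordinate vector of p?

[-1, 3]

[p]_B is the unique c with M c = p, where M has columns e1, e2.
System: 2c_1 + 3c_2 = 7, -2c_1 - c_2 = -1; solving gives c_1 = -1, c_2 = 3.
Check: -e1 + 3e2 = [7, -1].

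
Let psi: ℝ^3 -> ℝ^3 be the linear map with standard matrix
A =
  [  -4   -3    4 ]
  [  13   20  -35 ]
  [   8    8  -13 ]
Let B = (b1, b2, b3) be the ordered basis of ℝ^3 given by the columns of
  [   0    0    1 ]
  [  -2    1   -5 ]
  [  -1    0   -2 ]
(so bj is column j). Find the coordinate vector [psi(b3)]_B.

Compute psi(b3) = A b3 = [3, -17, -6] in standard coordinates.
Then write this in B-coordinates: solve for y in y_1 b1 + ... + y_3 b3 = [3, -17, -6].
This gives y = [0, -2, 3], which is column 3 of [psi]_B.

[0, -2, 3]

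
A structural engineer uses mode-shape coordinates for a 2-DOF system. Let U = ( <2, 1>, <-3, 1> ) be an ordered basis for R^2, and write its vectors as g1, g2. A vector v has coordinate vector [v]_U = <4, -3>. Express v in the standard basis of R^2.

<17, 1>

The coordinates say v = 4g1 - 3g2; adding the scaled basis vectors gives <17, 1>.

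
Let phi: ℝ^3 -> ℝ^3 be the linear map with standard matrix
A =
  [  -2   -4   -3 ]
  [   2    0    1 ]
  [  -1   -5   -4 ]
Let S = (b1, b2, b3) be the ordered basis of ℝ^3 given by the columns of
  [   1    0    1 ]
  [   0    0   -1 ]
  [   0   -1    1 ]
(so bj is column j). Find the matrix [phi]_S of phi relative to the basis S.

[[0, 2, 2], [-1, -3, -3], [-2, 1, -3]]

With P the matrix whose columns are b1, ..., b3, [phi]_S = P^(-1) A P.
Column by column: phi(b1) = A b1 = (-2, 2, -1); its S-coordinates (0, -1, -2) give column 1.
Continuing for each basis vector yields [phi]_S = [[0, 2, 2], [-1, -3, -3], [-2, 1, -3]].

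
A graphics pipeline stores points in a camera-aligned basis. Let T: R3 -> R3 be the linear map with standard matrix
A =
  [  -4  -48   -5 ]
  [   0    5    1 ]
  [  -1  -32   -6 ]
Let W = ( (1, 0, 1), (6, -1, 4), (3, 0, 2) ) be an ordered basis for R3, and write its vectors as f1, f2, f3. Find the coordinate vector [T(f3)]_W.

Column 3 of [T]_W is the W-coordinate vector of T(f3).
In standard coordinates T(f3) = A f3 = (-22, 2, -15).
Converting to W: (-22, 2, -15) = -f1 - 2f2 - 3f3, so the coordinate vector is (-1, -2, -3).

(-1, -2, -3)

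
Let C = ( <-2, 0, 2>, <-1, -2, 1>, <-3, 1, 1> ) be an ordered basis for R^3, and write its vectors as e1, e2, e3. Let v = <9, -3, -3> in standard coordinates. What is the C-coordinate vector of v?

We seek scalars with c_1 e1 + ... + c_3 e3 = v; equivalently solve M c = v where the columns of M are e1, ..., e3.
Solving this 3x3 system gives c = (0, 0, -3).
Check: 0·e1 + 0·e2 - 3e3 = <9, -3, -3>.

<0, 0, -3>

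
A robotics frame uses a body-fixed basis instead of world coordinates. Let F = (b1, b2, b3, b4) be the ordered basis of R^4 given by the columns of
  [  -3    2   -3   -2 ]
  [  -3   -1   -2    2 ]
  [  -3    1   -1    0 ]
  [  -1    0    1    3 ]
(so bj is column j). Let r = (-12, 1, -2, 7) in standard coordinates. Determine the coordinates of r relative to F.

(-1, -2, 3, 1)

Write r = c_1 b1 + ... + c_4 b4 and solve for the c_i.
Solving this 4x4 system gives c = (-1, -2, 3, 1).
Check: -b1 - 2b2 + 3b3 + b4 = (-12, 1, -2, 7).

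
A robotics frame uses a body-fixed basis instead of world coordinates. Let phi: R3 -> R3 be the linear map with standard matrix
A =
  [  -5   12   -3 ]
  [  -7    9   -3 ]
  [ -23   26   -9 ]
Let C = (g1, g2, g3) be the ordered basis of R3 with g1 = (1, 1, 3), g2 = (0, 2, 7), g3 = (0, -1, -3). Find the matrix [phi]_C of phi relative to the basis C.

With P the matrix whose columns are g1, ..., g3, [phi]_C = P^(-1) A P.
Column by column: phi(g1) = A g1 = (-2, -7, -24); its C-coordinates (-2, -3, -1) give column 1.
Continuing for each basis vector yields [phi]_C = [[-2, 3, -3], [-3, -2, 1], [-1, 2, -1]].

[[-2, 3, -3], [-3, -2, 1], [-1, 2, -1]]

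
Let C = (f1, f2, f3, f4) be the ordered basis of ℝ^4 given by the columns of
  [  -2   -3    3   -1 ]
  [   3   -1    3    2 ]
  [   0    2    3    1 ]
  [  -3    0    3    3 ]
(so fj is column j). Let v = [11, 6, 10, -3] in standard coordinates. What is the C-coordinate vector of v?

Write v = c_1 f1 + ... + c_4 f4 and solve for the c_i.
Solving this 4x4 system gives c = (1, 1, 4, -4).
Check: f1 + f2 + 4f3 - 4f4 = [11, 6, 10, -3].

[1, 1, 4, -4]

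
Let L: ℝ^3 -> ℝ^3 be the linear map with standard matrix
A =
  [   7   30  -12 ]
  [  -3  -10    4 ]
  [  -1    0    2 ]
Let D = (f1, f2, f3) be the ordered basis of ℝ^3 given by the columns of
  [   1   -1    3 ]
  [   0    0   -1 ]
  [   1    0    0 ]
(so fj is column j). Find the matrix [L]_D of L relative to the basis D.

[[1, 1, -3], [3, -1, 3], [-1, -3, -1]]

With P the matrix whose columns are f1, ..., f3, [L]_D = P^(-1) A P.
Column by column: L(f1) = A f1 = (-5, 1, 1); its D-coordinates (1, 3, -1) give column 1.
Continuing for each basis vector yields [L]_D = [[1, 1, -3], [3, -1, 3], [-1, -3, -1]].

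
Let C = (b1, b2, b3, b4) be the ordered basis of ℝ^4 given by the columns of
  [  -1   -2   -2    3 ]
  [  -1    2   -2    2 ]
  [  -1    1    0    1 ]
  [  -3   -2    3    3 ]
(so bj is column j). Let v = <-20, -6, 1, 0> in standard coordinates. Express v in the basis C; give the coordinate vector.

<0, 3, 4, -2>

We seek scalars with c_1 b1 + ... + c_4 b4 = v; equivalently solve M c = v where the columns of M are b1, ..., b4.
Row-reducing the augmented matrix [M | v] gives c = (0, 3, 4, -2).
Check: 0·b1 + 3b2 + 4b3 - 2b4 = <-20, -6, 1, 0>.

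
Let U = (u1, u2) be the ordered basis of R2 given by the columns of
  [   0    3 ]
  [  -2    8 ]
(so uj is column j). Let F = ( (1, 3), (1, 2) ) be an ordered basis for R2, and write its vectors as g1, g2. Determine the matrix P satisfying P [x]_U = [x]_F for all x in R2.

[[-2, 2], [2, 1]]

Let M have columns uj and N have columns gj. Then for every x, N [x]_F = x = M [x]_U, so P = N^(-1) M.
Since det N = -1, N^(-1) has integer entries; multiplying gives P = [[-2, 2], [2, 1]].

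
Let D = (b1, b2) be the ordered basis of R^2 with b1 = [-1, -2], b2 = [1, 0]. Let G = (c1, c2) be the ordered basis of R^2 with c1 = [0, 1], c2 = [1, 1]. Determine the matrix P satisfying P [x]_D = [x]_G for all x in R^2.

Let M have columns bj and N have columns cj. Then for every x, N [x]_G = x = M [x]_D, so P = N^(-1) M.
Since det N = -1, N^(-1) has integer entries; multiplying gives P = [[-1, -1], [-1, 1]].

[[-1, -1], [-1, 1]]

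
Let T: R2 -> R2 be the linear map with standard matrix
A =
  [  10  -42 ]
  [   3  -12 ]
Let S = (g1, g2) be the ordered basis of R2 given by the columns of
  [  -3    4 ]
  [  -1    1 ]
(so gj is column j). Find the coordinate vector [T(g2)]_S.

Column 2 of [T]_S is the S-coordinate vector of T(g2).
In standard coordinates T(g2) = A g2 = [-2, 0].
Converting to S: [-2, 0] = -2g1 - 2g2, so the coordinate vector is [-2, -2].

[-2, -2]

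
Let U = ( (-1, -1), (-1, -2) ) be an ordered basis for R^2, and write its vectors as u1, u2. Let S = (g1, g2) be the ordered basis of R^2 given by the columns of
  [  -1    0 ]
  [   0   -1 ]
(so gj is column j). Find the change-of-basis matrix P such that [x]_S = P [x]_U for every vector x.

Let M have columns uj and N have columns gj. Then for every x, N [x]_S = x = M [x]_U, so P = N^(-1) M.
Since det N = 1, N^(-1) has integer entries; multiplying gives P = [[1, 1], [1, 2]].

[[1, 1], [1, 2]]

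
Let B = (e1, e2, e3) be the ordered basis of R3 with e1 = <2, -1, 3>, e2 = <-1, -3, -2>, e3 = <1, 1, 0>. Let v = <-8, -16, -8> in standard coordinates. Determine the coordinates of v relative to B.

<0, 4, -4>

Write v = c_1 e1 + ... + c_3 e3 and solve for the c_i.
Solving this 3x3 system gives c = (0, 4, -4).
Check: 0·e1 + 4e2 - 4e3 = <-8, -16, -8>.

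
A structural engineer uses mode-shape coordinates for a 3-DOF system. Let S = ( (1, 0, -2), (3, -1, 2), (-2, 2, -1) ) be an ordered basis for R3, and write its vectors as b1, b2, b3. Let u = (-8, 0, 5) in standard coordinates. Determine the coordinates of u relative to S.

Write u = c_1 b1 + ... + c_3 b3 and solve for the c_i.
Gaussian elimination on [M | u] yields c = (-4, -2, -1).
Check: -4b1 - 2b2 - b3 = (-8, 0, 5).

(-4, -2, -1)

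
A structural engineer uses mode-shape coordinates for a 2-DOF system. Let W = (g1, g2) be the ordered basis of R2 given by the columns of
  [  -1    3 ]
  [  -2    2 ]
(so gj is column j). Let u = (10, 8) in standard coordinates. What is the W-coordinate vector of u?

(-1, 3)

Write u = c_1 g1 + c_2 g2 and solve for the c_i.
System: -c_1 + 3c_2 = 10, -2c_1 + 2c_2 = 8; solving gives c_1 = -1, c_2 = 3.
Check: -g1 + 3g2 = (10, 8).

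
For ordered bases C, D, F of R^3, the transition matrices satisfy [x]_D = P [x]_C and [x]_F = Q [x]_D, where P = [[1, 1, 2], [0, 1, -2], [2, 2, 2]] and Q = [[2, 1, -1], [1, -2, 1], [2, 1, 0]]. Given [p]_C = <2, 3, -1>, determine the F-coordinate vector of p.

Apply P to get D-coordinates <3, 5, 8>, then Q to get F-coordinates.
The result is [p]_F = <3, 1, 11>.

<3, 1, 11>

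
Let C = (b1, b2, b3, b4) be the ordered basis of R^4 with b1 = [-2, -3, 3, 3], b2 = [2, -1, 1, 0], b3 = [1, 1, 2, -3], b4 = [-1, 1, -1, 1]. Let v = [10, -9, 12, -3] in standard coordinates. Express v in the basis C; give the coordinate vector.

[v]_C is the unique c with M c = v, where M has columns b1, ..., b4.
Row-reducing the augmented matrix [M | v] gives c = (1, 4, 1, -3).
Check: b1 + 4b2 + b3 - 3b4 = [10, -9, 12, -3].

[1, 4, 1, -3]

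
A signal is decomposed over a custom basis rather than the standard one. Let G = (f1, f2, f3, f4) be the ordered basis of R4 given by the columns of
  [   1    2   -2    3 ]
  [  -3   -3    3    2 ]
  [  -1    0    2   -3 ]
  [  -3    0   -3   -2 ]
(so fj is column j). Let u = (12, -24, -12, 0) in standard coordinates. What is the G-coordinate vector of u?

(4, 0, -4, 0)

We seek scalars with c_1 f1 + ... + c_4 f4 = u; equivalently solve M c = u where the columns of M are f1, ..., f4.
Gaussian elimination on [M | u] yields c = (4, 0, -4, 0).
Check: 4f1 + 0·f2 - 4f3 + 0·f4 = (12, -24, -12, 0).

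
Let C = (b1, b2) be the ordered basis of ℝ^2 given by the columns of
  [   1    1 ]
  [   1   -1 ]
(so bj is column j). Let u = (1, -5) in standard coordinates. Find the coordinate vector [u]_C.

(-2, 3)

Write u = c_1 b1 + c_2 b2 and solve for the c_i.
System: c_1 + c_2 = 1, c_1 - c_2 = -5; solving gives c_1 = -2, c_2 = 3.
Check: -2b1 + 3b2 = (1, -5).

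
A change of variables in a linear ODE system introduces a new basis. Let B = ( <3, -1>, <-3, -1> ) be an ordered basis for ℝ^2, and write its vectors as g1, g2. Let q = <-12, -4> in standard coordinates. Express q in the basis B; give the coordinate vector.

<0, 4>

We seek scalars with c_1 g1 + c_2 g2 = q; equivalently solve M c = q where the columns of M are g1, g2.
System: 3c_1 - 3c_2 = -12, -c_1 - c_2 = -4; solving gives c_1 = 0, c_2 = 4.
Check: 0·g1 + 4g2 = <-12, -4>.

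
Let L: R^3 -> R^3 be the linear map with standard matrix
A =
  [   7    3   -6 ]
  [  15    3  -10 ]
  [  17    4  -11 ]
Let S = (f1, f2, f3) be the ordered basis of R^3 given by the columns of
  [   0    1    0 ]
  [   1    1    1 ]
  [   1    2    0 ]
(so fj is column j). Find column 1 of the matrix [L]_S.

Column 1 of [L]_S is the S-coordinate vector of L(f1).
In standard coordinates L(f1) = A f1 = [-3, -7, -7].
Converting to S: [-3, -7, -7] = -f1 - 3f2 - 3f3, so the coordinate vector is [-1, -3, -3].

[-1, -3, -3]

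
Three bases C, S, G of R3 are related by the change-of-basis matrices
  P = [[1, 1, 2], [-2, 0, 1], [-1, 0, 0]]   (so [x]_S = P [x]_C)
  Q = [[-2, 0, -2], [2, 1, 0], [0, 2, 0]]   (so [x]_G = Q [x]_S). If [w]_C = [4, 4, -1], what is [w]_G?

[-4, 3, -18]

Composing the changes, [w]_G = Q P [w]_C.
Q P = [[0, -2, -4], [0, 2, 5], [-4, 0, 2]]; applying this to [4, 4, -1] gives [-4, 3, -18].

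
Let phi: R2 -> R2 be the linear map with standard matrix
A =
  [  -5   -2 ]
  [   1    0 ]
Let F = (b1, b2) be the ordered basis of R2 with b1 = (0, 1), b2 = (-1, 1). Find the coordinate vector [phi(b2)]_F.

(2, -3)

Column 2 of [phi]_F is the F-coordinate vector of phi(b2).
In standard coordinates phi(b2) = A b2 = (3, -1).
Converting to F: (3, -1) = 2b1 - 3b2, so the coordinate vector is (2, -3).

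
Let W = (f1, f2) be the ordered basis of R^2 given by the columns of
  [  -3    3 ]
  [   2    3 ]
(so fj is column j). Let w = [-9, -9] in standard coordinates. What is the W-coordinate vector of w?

We seek scalars with c_1 f1 + c_2 f2 = w; equivalently solve M c = w where the columns of M are f1, f2.
System: -3c_1 + 3c_2 = -9, 2c_1 + 3c_2 = -9; solving gives c_1 = 0, c_2 = -3.
Check: 0·f1 - 3f2 = [-9, -9].

[0, -3]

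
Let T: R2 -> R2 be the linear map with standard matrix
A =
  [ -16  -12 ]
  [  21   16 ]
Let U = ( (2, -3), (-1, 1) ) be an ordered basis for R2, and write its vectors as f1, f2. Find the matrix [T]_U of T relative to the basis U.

[[2, 1], [0, -2]]

With P the matrix whose columns are f1, f2, [T]_U = P^(-1) A P.
Column by column: T(f1) = A f1 = (4, -6); its U-coordinates (2, 0) give column 1.
Continuing for each basis vector yields [T]_U = [[2, 1], [0, -2]].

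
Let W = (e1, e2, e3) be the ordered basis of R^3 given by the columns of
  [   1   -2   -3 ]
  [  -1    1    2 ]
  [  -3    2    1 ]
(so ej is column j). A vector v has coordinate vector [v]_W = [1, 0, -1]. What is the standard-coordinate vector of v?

[4, -3, -4]

By definition v = e1 + 0·e2 - e3.
Summing componentwise gives [4, -3, -4].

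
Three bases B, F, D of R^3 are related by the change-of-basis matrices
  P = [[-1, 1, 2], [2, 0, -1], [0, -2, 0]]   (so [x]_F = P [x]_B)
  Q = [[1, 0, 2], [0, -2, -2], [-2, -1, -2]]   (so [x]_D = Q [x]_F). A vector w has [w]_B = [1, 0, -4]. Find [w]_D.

[-9, -12, 12]

First [w]_F = P [w]_B = [-9, 6, 0].
Then [w]_D = Q [w]_F = [-9, -12, 12].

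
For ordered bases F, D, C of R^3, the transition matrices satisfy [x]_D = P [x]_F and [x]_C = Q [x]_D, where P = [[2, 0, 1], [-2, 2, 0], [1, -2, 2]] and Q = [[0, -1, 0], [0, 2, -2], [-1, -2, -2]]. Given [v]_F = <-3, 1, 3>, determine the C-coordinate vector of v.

<-8, 14, -15>

Composing the changes, [v]_C = Q P [v]_F.
Q P = [[2, -2, 0], [-6, 8, -4], [0, 0, -5]]; applying this to <-3, 1, 3> gives <-8, 14, -15>.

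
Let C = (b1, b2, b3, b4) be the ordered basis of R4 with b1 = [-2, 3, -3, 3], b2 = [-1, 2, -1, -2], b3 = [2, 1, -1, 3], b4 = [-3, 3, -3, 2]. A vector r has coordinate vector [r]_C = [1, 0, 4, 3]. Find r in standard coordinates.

r = M [r]_C, where M has columns b1, ..., b4.
Carrying out the matrix-vector product, r = [-3, 16, -16, 21].

[-3, 16, -16, 21]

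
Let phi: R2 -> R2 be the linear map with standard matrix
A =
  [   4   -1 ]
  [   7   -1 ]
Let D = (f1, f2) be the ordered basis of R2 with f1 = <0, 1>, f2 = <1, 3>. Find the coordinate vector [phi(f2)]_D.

<1, 1>

Column 2 of [phi]_D is the D-coordinate vector of phi(f2).
In standard coordinates phi(f2) = A f2 = <1, 4>.
Converting to D: <1, 4> = f1 + f2, so the coordinate vector is <1, 1>.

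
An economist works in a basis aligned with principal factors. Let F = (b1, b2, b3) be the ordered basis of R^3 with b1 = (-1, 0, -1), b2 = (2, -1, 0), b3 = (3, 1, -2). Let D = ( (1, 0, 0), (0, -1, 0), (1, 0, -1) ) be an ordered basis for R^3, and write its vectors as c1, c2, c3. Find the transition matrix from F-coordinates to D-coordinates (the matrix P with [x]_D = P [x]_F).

[[-2, 2, 1], [0, 1, -1], [1, 0, 2]]

Column j of P is [bj]_D, since P maps F-coordinates to D-coordinates.
Expressing b1 in D: b1 = -2c1 + 0·c2 + c3, so column 1 of P is (-2, 0, 1).
Doing the same for each bj gives P = [[-2, 2, 1], [0, 1, -1], [1, 0, 2]].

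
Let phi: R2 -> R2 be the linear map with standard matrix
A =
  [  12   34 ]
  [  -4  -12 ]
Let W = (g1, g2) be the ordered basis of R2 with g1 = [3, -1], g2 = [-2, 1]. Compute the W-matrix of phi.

With P the matrix whose columns are g1, g2, [phi]_W = P^(-1) A P.
Column by column: phi(g1) = A g1 = [2, 0]; its W-coordinates [2, 2] give column 1.
Continuing for each basis vector yields [phi]_W = [[2, 2], [2, -2]].

[[2, 2], [2, -2]]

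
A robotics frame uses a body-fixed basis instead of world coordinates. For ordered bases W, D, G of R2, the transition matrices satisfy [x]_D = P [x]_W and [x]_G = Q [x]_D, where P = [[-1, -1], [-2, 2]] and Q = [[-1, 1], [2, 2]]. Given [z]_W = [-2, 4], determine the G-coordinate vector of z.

Apply P to get D-coordinates [-2, 12], then Q to get G-coordinates.
The result is [z]_G = [14, 20].

[14, 20]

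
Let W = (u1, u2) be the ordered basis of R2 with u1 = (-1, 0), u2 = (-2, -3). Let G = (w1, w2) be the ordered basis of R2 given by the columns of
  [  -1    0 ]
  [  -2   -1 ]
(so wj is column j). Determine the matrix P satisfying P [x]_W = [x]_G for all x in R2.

Column j of P is [uj]_G, since P maps W-coordinates to G-coordinates.
Expressing u1 in G: u1 = w1 - 2w2, so column 1 of P is (1, -2).
Doing the same for each uj gives P = [[1, 2], [-2, -1]].

[[1, 2], [-2, -1]]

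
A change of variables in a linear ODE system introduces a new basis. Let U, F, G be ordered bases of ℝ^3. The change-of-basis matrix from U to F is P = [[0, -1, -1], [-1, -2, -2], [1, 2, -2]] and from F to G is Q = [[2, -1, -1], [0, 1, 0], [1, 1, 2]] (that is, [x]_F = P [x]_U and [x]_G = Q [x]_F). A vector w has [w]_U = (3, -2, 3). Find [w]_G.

(10, -5, -20)

Apply P to get F-coordinates (-1, -5, -7), then Q to get G-coordinates.
The result is [w]_G = (10, -5, -20).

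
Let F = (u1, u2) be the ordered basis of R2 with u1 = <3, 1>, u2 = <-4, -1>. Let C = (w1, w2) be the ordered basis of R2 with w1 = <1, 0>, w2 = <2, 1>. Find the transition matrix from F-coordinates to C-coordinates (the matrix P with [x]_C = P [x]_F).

[[1, -2], [1, -1]]

Let M have columns uj and N have columns wj. Then for every x, N [x]_C = x = M [x]_F, so P = N^(-1) M.
Since det N = 1, N^(-1) has integer entries; multiplying gives P = [[1, -2], [1, -1]].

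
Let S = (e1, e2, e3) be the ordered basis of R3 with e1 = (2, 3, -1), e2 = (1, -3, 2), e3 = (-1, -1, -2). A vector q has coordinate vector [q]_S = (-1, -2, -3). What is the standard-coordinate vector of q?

(-1, 6, 3)

q = M [q]_S, where M has columns e1, ..., e3.
Carrying out the matrix-vector product, q = (-1, 6, 3).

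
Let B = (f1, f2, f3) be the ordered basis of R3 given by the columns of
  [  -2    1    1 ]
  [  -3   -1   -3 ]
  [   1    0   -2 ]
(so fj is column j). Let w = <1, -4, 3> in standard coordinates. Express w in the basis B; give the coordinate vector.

We seek scalars with c_1 f1 + ... + c_3 f3 = w; equivalently solve M c = w where the columns of M are f1, ..., f3.
Solving this 3x3 system gives c = (1, 4, -1).
Check: f1 + 4f2 - f3 = <1, -4, 3>.

<1, 4, -1>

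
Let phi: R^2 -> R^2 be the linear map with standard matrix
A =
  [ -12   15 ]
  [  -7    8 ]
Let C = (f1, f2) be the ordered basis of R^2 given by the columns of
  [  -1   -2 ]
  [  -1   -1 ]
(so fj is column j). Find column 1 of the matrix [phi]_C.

Column 1 of [phi]_C is the C-coordinate vector of phi(f1).
In standard coordinates phi(f1) = A f1 = [-3, -1].
Converting to C: [-3, -1] = -f1 + 2f2, so the coordinate vector is [-1, 2].

[-1, 2]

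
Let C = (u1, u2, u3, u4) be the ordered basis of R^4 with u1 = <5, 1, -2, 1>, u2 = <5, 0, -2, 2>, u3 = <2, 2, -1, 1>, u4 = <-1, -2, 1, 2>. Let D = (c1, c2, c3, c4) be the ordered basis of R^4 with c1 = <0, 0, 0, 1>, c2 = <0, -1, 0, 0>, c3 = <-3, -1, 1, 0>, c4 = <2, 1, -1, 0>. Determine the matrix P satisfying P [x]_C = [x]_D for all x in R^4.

[[1, 2, 1, 2], [1, 2, -1, 1], [-1, -1, 0, -1], [1, 1, 1, -2]]

Take x = uj: its C-coordinates are the j-th standard unit vector, so P e_j — column j of P — equals [uj]_D.
u1 = c1 + c2 - c3 + c4, giving column 1 = <1, 1, -1, 1>; repeating for each j gives P = [[1, 2, 1, 2], [1, 2, -1, 1], [-1, -1, 0, -1], [1, 1, 1, -2]].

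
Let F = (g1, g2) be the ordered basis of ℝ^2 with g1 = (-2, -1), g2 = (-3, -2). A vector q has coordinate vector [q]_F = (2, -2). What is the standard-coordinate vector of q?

By definition q = 2g1 - 2g2.
Summing componentwise gives (2, 2).

(2, 2)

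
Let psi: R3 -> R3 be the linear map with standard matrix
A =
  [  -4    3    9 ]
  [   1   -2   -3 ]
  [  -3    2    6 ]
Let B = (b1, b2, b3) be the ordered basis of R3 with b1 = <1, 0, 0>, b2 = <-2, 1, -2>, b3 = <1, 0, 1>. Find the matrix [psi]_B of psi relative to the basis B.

With P the matrix whose columns are b1, ..., b3, [psi]_B = P^(-1) A P.
Column by column: psi(b1) = A b1 = <-4, 1, -3>; its B-coordinates <-1, 1, -1> give column 1.
Continuing for each basis vector yields [psi]_B = [[-1, -3, 2], [1, 2, -2], [-1, 0, -1]].

[[-1, -3, 2], [1, 2, -2], [-1, 0, -1]]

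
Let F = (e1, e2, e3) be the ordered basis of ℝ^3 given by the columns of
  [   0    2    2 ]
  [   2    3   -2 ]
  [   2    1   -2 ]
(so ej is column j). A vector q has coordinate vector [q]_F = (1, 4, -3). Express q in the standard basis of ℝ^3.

q = M [q]_F, where M has columns e1, ..., e3.
Carrying out the matrix-vector product, q = (2, 20, 12).

(2, 20, 12)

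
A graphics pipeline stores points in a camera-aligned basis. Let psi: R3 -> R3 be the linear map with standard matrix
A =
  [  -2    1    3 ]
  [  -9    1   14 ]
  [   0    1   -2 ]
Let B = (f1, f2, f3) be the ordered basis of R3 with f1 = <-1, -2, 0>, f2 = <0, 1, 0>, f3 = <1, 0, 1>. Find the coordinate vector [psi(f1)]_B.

<-2, 3, -2>

Column 1 of [psi]_B is the B-coordinate vector of psi(f1).
In standard coordinates psi(f1) = A f1 = <0, 7, -2>.
Converting to B: <0, 7, -2> = -2f1 + 3f2 - 2f3, so the coordinate vector is <-2, 3, -2>.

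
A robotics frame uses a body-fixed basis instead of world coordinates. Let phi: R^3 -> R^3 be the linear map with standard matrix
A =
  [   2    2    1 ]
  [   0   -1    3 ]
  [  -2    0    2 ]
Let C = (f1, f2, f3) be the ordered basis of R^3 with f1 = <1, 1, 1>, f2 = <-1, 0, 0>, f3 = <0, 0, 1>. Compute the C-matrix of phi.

The j-th column of [phi]_C is [phi(fj)]_C.
phi(f1) = A f1 = <5, 2, 0> = 2f1 - 3f2 - 2f3, so column 1 is <2, -3, -2>.
Repeating for f2, f3 and assembling the columns gives [[2, 0, 3], [-3, 2, 2], [-2, 2, -1]].

[[2, 0, 3], [-3, 2, 2], [-2, 2, -1]]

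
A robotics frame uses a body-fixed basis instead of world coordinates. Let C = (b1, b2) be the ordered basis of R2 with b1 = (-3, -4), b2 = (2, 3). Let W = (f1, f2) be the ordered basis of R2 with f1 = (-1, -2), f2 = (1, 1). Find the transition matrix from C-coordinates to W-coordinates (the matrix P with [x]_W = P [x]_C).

Let M have columns bj and N have columns fj. Then for every x, N [x]_W = x = M [x]_C, so P = N^(-1) M.
Since det N = 1, N^(-1) has integer entries; multiplying gives P = [[1, -1], [-2, 1]].

[[1, -1], [-2, 1]]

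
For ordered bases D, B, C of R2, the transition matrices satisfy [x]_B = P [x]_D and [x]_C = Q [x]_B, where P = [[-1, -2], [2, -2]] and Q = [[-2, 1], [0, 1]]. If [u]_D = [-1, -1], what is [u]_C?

[-6, 0]

Apply P to get B-coordinates [3, 0], then Q to get C-coordinates.
The result is [u]_C = [-6, 0].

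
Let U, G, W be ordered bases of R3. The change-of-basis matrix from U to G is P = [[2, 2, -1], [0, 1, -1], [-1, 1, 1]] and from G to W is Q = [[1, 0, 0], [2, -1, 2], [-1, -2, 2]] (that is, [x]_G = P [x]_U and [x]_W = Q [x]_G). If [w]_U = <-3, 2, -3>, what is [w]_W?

Composing the changes, [w]_W = Q P [w]_U.
Q P = [[2, 2, -1], [2, 5, 1], [-4, -2, 5]]; applying this to <-3, 2, -3> gives <1, 1, -7>.

<1, 1, -7>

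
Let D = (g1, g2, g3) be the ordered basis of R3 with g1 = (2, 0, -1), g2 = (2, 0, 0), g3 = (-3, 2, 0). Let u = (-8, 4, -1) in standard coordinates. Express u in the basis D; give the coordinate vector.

(1, -2, 2)

We seek scalars with c_1 g1 + ... + c_3 g3 = u; equivalently solve M c = u where the columns of M are g1, ..., g3.
Solving this 3x3 system gives c = (1, -2, 2).
Check: g1 - 2g2 + 2g3 = (-8, 4, -1).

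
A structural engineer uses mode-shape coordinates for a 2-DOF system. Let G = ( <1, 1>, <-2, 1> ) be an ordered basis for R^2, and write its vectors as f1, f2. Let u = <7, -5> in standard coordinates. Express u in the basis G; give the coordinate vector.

<-1, -4>

Write u = c_1 f1 + c_2 f2 and solve for the c_i.
System: c_1 - 2c_2 = 7, c_1 + c_2 = -5; solving gives c_1 = -1, c_2 = -4.
Check: -f1 - 4f2 = <7, -5>.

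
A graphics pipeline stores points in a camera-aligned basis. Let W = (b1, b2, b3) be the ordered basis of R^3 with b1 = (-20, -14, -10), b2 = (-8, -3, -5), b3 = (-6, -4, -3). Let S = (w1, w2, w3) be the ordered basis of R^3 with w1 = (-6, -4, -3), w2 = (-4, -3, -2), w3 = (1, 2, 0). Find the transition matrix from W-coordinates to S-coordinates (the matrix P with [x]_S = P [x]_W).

[[2, 1, 1], [2, 1, 0], [0, 2, 0]]

Take x = bj: its W-coordinates are the j-th standard unit vector, so P e_j — column j of P — equals [bj]_S.
b1 = 2w1 + 2w2 + 0·w3, giving column 1 = (2, 2, 0); repeating for each j gives P = [[2, 1, 1], [2, 1, 0], [0, 2, 0]].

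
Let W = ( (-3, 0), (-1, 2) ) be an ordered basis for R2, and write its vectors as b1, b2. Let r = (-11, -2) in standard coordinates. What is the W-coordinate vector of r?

Write r = c_1 b1 + c_2 b2 and solve for the c_i.
System: -3c_1 - c_2 = -11, 0c_1 + 2c_2 = -2; solving gives c_1 = 4, c_2 = -1.
Check: 4b1 - b2 = (-11, -2).

(4, -1)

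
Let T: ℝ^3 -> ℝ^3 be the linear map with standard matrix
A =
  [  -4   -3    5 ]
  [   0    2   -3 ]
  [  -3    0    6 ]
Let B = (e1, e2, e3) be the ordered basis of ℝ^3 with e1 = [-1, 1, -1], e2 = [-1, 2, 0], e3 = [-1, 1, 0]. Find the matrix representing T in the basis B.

The j-th column of [T]_B is [T(ej)]_B.
T(e1) = A e1 = [-4, 5, -3] = 3e1 + e2 + 0·e3, so column 1 is [3, 1, 0].
Repeating for e2, e3 and assembling the columns gives [[3, -3, -3], [1, 2, 3], [0, 3, -1]].

[[3, -3, -3], [1, 2, 3], [0, 3, -1]]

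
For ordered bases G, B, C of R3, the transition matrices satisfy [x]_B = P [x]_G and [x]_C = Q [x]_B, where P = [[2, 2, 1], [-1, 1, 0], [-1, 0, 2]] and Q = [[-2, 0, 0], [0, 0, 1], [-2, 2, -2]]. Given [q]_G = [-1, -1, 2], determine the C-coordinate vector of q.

Apply P to get B-coordinates [-2, 0, 5], then Q to get C-coordinates.
The result is [q]_C = [4, 5, -6].

[4, 5, -6]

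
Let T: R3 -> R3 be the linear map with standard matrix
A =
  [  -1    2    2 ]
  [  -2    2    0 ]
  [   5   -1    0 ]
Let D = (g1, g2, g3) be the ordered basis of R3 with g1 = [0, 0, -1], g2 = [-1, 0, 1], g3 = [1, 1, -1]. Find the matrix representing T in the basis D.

Let P have columns g1, ..., g3. Then [T]_D = P^(-1) A P.
Here det P = 1, so P^(-1) is integer; computing A P first and then P^(-1)(A P) gives [[2, 2, -3], [2, -1, 1], [0, 2, 0]].

[[2, 2, -3], [2, -1, 1], [0, 2, 0]]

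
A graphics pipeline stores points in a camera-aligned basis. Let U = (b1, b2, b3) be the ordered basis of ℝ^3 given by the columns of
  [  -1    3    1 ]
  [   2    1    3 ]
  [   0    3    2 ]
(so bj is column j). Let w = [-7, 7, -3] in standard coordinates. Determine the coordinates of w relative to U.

[w]_U is the unique c with M c = w, where M has columns b1, ..., b3.
Solving this 3x3 system gives c = (4, -1, 0).
Check: 4b1 - b2 + 0·b3 = [-7, 7, -3].

[4, -1, 0]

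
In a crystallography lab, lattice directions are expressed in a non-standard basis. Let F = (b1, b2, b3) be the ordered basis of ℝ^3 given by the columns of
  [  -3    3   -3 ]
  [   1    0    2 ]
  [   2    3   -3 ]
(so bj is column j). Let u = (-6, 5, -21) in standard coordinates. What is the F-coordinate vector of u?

We seek scalars with c_1 b1 + ... + c_3 b3 = u; equivalently solve M c = u where the columns of M are b1, ..., b3.
Row-reducing the augmented matrix [M | u] gives c = (-3, -1, 4).
Check: -3b1 - b2 + 4b3 = (-6, 5, -21).

(-3, -1, 4)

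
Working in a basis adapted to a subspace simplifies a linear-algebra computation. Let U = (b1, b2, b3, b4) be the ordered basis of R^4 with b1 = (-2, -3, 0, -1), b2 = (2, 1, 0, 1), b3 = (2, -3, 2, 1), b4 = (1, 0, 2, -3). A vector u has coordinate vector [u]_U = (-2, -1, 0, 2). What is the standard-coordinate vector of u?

(4, 5, 4, -5)

By definition u = -2b1 - b2 + 0·b3 + 2b4.
Summing componentwise gives (4, 5, 4, -5).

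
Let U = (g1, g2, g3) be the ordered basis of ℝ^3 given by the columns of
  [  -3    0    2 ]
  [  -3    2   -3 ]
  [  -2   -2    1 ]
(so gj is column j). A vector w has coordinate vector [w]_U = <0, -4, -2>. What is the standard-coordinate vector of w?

By definition w = 0·g1 - 4g2 - 2g3.
Summing componentwise gives <-4, -2, 6>.

<-4, -2, 6>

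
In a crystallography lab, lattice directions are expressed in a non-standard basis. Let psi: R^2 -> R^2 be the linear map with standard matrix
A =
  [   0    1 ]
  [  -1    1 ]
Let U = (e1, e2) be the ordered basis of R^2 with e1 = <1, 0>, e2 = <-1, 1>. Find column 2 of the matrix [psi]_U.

<3, 2>

Column 2 of [psi]_U is the U-coordinate vector of psi(e2).
In standard coordinates psi(e2) = A e2 = <1, 2>.
Converting to U: <1, 2> = 3e1 + 2e2, so the coordinate vector is <3, 2>.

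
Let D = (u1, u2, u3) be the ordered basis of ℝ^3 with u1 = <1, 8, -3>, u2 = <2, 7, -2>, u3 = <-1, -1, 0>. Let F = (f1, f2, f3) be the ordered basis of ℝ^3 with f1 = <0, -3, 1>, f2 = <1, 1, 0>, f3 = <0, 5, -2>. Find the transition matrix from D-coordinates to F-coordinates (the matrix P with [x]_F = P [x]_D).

Take x = uj: its D-coordinates are the j-th standard unit vector, so P e_j — column j of P — equals [uj]_F.
u1 = f1 + f2 + 2f3, giving column 1 = <1, 1, 2>; repeating for each j gives P = [[1, 0, 0], [1, 2, -1], [2, 1, 0]].

[[1, 0, 0], [1, 2, -1], [2, 1, 0]]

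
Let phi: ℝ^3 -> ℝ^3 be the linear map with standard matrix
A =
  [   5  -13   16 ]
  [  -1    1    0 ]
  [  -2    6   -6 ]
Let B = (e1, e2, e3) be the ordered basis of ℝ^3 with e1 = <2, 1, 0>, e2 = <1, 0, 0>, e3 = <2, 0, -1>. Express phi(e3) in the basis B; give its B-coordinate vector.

<-2, 2, -2>

Compute phi(e3) = A e3 = <-6, -2, 2> in standard coordinates.
Then write this in B-coordinates: solve for y in y_1 e1 + ... + y_3 e3 = <-6, -2, 2>.
This gives y = <-2, 2, -2>, which is column 3 of [phi]_B.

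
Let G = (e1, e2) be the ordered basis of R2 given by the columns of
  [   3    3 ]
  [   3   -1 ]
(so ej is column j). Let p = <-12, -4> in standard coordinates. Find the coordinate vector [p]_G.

<-2, -2>

[p]_G is the unique c with M c = p, where M has columns e1, e2.
System: 3c_1 + 3c_2 = -12, 3c_1 - c_2 = -4; solving gives c_1 = -2, c_2 = -2.
Check: -2e1 - 2e2 = <-12, -4>.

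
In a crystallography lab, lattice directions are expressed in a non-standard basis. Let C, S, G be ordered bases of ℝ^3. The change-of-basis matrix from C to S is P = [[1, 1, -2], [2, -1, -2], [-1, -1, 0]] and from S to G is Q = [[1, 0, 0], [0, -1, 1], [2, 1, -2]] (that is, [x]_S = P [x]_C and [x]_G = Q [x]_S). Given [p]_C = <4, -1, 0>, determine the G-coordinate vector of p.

<3, -12, 21>

Composing the changes, [p]_G = Q P [p]_C.
Q P = [[1, 1, -2], [-3, 0, 2], [6, 3, -6]]; applying this to <4, -1, 0> gives <3, -12, 21>.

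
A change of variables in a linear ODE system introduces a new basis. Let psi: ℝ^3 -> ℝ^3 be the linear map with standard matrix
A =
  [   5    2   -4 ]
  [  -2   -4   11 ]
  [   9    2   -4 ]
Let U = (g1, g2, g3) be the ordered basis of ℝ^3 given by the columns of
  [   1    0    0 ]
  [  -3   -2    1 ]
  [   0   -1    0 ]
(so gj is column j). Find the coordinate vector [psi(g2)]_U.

[0, 0, -3]

Column 2 of [psi]_U is the U-coordinate vector of psi(g2).
In standard coordinates psi(g2) = A g2 = [0, -3, 0].
Converting to U: [0, -3, 0] = 0·g1 + 0·g2 - 3g3, so the coordinate vector is [0, 0, -3].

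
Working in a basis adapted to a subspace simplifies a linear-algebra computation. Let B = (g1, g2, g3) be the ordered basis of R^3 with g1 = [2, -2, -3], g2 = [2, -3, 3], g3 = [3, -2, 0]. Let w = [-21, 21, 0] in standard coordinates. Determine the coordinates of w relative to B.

[w]_B is the unique c with M c = w, where M has columns g1, ..., g3.
Row-reducing the augmented matrix [M | w] gives c = (-3, -3, -3).
Check: -3g1 - 3g2 - 3g3 = [-21, 21, 0].

[-3, -3, -3]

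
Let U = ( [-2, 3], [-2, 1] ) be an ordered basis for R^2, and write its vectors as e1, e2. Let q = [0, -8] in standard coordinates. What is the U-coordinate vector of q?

Write q = c_1 e1 + c_2 e2 and solve for the c_i.
System: -2c_1 - 2c_2 = 0, 3c_1 + c_2 = -8; solving gives c_1 = -4, c_2 = 4.
Check: -4e1 + 4e2 = [0, -8].

[-4, 4]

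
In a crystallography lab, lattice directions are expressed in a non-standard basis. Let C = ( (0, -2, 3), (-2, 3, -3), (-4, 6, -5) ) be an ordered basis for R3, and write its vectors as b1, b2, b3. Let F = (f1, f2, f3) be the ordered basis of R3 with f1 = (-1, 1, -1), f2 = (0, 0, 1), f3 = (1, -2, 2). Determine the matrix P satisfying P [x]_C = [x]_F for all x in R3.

Let M have columns bj and N have columns fj. Then for every x, N [x]_F = x = M [x]_C, so P = N^(-1) M.
Since det N = -1, N^(-1) has integer entries; multiplying gives P = [[2, 1, 2], [1, 0, 1], [2, -1, -2]].

[[2, 1, 2], [1, 0, 1], [2, -1, -2]]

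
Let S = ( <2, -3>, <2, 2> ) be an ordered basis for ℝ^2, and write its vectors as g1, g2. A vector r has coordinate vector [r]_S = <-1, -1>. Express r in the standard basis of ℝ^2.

<-4, 1>

By definition r = -g1 - g2.
Summing componentwise gives <-4, 1>.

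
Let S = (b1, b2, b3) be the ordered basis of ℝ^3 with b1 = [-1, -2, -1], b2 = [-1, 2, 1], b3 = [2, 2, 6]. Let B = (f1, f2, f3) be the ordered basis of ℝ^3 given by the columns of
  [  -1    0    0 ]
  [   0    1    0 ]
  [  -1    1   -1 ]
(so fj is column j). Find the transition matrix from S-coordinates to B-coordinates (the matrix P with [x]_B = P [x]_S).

Let M have columns bj and N have columns fj. Then for every x, N [x]_B = x = M [x]_S, so P = N^(-1) M.
Since det N = 1, N^(-1) has integer entries; multiplying gives P = [[1, 1, -2], [-2, 2, 2], [-2, 0, -2]].

[[1, 1, -2], [-2, 2, 2], [-2, 0, -2]]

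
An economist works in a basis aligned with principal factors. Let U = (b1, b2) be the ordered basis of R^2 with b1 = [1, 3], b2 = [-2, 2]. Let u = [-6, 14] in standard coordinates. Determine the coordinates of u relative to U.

We seek scalars with c_1 b1 + c_2 b2 = u; equivalently solve M c = u where the columns of M are b1, b2.
System: c_1 - 2c_2 = -6, 3c_1 + 2c_2 = 14; solving gives c_1 = 2, c_2 = 4.
Check: 2b1 + 4b2 = [-6, 14].

[2, 4]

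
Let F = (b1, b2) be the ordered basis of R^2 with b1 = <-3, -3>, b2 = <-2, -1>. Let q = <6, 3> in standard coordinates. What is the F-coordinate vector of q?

We seek scalars with c_1 b1 + c_2 b2 = q; equivalently solve M c = q where the columns of M are b1, b2.
System: -3c_1 - 2c_2 = 6, -3c_1 - c_2 = 3; solving gives c_1 = 0, c_2 = -3.
Check: 0·b1 - 3b2 = <6, 3>.

<0, -3>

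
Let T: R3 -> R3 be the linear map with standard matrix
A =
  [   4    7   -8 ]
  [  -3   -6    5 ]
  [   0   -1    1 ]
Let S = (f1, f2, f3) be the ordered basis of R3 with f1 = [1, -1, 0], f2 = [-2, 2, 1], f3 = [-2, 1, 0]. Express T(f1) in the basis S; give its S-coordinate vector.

Column 1 of [T]_S is the S-coordinate vector of T(f1).
In standard coordinates T(f1) = A f1 = [-3, 3, 1].
Converting to S: [-3, 3, 1] = -f1 + f2 + 0·f3, so the coordinate vector is [-1, 1, 0].

[-1, 1, 0]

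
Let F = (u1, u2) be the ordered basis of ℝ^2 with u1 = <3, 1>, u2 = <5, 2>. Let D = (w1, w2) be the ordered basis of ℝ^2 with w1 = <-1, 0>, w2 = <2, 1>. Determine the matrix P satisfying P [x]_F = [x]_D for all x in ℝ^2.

[[-1, -1], [1, 2]]

Column j of P is [uj]_D, since P maps F-coordinates to D-coordinates.
Expressing u1 in D: u1 = -w1 + w2, so column 1 of P is <-1, 1>.
Doing the same for each uj gives P = [[-1, -1], [1, 2]].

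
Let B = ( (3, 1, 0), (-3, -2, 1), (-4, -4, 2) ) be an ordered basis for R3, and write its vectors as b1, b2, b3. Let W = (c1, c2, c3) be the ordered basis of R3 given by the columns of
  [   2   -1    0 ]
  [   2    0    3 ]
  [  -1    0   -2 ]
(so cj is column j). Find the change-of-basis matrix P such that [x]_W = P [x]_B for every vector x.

Column j of P is [bj]_W, since P maps B-coordinates to W-coordinates.
Expressing b1 in W: b1 = 2c1 + c2 - c3, so column 1 of P is (2, 1, -1).
Doing the same for each bj gives P = [[2, -1, -2], [1, 1, 0], [-1, 0, 0]].

[[2, -1, -2], [1, 1, 0], [-1, 0, 0]]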